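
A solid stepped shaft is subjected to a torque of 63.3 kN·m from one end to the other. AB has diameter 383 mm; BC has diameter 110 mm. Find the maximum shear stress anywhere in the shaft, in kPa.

Under the same torque, τ_max = 16T/(πd³) is largest where d is smallest — segment BC (d = 110 mm).
τ_max = 16·63300/(π·(0.110)³) = 2.422×10^8 Pa.

242000 kPa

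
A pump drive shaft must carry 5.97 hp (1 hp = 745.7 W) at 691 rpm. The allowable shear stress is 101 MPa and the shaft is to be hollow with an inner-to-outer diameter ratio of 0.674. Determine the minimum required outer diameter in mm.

15.8 mm

ω = 2π·691/60 = 72.36 rad/s, so T = P/ω = 5.97×745.7 / 72.36 = 61.52 N·m.
For a hollow shaft with d_i/d_o = 0.674: τ_max = 16T/(π d_o³ (1−k⁴)), so d_o = [16T/(π τ_allow (1−k⁴))]^(1/3) = [16·61.52/(π·1.01×10^8·0.7936)]^(1/3) = 0.01575 m.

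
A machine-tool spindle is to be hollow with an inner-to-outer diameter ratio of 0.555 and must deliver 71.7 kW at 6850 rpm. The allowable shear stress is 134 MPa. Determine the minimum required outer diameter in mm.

16.1 mm

ω = 2π·6850/60 = 717.3 rad/s, so T = P/ω = 71.7×10³ / 717.3 = 99.95 N·m.
For a hollow shaft with d_i/d_o = 0.555: τ_max = 16T/(π d_o³ (1−k⁴)), so d_o = [16T/(π τ_allow (1−k⁴))]^(1/3) = [16·99.95/(π·1.34×10^8·0.9051)]^(1/3) = 0.01613 m.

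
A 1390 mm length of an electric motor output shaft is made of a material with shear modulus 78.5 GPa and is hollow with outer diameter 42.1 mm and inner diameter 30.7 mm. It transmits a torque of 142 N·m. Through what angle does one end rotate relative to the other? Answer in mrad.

J = π(d_o⁴ − d_i⁴)/32 = π(0.0421⁴ − 0.0307⁴)/32 = 2.212×10^-7 m⁴.
θ = T·L/(G·J) = 142.0 × 1.39 / (78.5×10⁹ × 2.212×10^-7) = 0.01137 rad.

11.4 mrad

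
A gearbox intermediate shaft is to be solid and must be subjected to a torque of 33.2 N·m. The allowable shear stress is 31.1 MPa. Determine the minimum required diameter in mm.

17.6 mm

For a solid shaft τ_max = 16T/(πd³), so d = (16T/(π τ_allow))^(1/3) = (16·33.20/(π·3.11×10^7))^(1/3) = 0.01758 m.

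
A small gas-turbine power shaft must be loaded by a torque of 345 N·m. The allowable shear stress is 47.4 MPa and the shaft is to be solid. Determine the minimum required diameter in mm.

For a solid shaft τ_max = 16T/(πd³), so d = (16T/(π τ_allow))^(1/3) = (16·345.0/(π·4.74×10^7))^(1/3) = 0.03334 m.

33.3 mm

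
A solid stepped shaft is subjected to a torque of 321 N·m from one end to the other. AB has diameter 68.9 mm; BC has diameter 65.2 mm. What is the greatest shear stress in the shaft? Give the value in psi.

855 psi

Under the same torque, τ_max = 16T/(πd³) is largest where d is smallest — segment BC (d = 65.2 mm).
τ_max = 16·321.0/(π·(0.0652)³) = 5.898×10^6 Pa.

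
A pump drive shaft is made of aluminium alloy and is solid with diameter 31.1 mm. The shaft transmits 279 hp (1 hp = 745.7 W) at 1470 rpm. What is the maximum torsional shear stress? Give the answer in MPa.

229 MPa

ω = 2π·1470/60 = 153.9 rad/s, so T = P/ω = 279×745.7 / 153.9 = 1352 N·m.
J = πd⁴/32 = π(0.0311)⁴/32 = 9.184×10^-8 m⁴.
τ_max = T·r/J = 1352 × 0.0156 / 9.184×10^-8 = 2.288×10^8 Pa.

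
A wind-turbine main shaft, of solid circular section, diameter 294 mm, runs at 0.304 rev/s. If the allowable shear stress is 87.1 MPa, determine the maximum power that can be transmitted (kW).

J = πd⁴/32 = π(0.294)⁴/32 = 7.335×10^-4 m⁴.
T_max = τ_allow·J/r = 8.71×10^7 × 7.335×10^-4 / 0.147 = 434600 N·m.
ω = 2π·0.304 = 1.910 rad/s, so P_max = T_max·ω = 8.301×10^5 W.

830 kW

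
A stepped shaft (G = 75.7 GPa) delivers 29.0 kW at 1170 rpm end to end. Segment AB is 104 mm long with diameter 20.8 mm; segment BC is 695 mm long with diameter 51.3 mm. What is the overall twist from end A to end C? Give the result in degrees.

ω = 2π·1170/60 = 122.5 rad/s, so T = P/ω = 29.0×10³ / 122.5 = 236.7 N·m.
J_AB = π(0.0208)⁴/32 = 1.84×10^-8 m⁴; J_BC = π(0.0513)⁴/32 = 6.80×10^-7 m⁴.
θ = (T/G)·Σ L_i/J_i = (236.7/75.7×10⁹)·(0.104/1.84×10^-8 + 0.695/6.80×10^-7) = 0.02089 rad.

1.20°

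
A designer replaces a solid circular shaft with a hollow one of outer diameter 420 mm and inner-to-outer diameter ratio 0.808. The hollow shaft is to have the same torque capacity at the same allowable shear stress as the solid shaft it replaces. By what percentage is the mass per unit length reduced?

Equal τ_max and T ⇒ the solid shaft needs d_s³ = d_o³(1−k⁴), so d_s = 420·(1−0.808⁴)^(1/3) = 349.0 mm.
Area ratio A_h/A_s = d_o²(1−k²)/d_s² = (1−k²)/(1−k⁴)^(2/3) = 0.5027.
Mass saving = 1 − 0.5027 = 49.7 %.

49.7 %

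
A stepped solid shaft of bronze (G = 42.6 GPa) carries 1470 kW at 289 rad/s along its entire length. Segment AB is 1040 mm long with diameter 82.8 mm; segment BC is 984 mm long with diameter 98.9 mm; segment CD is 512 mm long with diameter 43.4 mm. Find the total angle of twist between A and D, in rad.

ω = 289 rad/s, so T = P/ω = 1470×10³ / 289.0 = 5087 N·m.
J_AB = π(0.0828)⁴/32 = 4.61×10^-6 m⁴; J_BC = π(0.0989)⁴/32 = 9.39×10^-6 m⁴; J_CD = π(0.0434)⁴/32 = 3.48×10^-7 m⁴.
θ = (T/G)·Σ L_i/J_i = (5087/42.6×10⁹)·(1.04/4.61×10^-6 + 0.984/9.39×10^-6 + 0.512/3.48×10^-7) = 0.2149 rad.

0.215 rad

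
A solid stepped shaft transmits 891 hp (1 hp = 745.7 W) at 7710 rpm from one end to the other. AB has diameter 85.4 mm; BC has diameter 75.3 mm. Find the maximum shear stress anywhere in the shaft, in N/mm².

9.82 N/mm²

ω = 2π·7710/60 = 807.4 rad/s, so T = P/ω = 891×745.7 / 807.4 = 822.9 N·m.
Under the same torque, τ_max = 16T/(πd³) is largest where d is smallest — segment BC (d = 75.3 mm).
τ_max = 16·822.9/(π·(0.0753)³) = 9.816×10^6 Pa.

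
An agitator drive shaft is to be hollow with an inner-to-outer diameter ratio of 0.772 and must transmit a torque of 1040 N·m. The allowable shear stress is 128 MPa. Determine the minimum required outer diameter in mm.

40.0 mm

For a hollow shaft with d_i/d_o = 0.772: τ_max = 16T/(π d_o³ (1−k⁴)), so d_o = [16T/(π τ_allow (1−k⁴))]^(1/3) = [16·1040/(π·1.28×10^8·0.6448)]^(1/3) = 0.04004 m.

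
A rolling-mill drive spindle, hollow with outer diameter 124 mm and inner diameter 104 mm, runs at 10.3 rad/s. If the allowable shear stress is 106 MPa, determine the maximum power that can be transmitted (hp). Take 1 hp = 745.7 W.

J = π(d_o⁴ − d_i⁴)/32 = π(0.124⁴ − 0.104⁴)/32 = 1.173×10^-5 m⁴.
T_max = τ_allow·J/r = 1.06×10^8 × 1.173×10^-5 / 0.0620 = 20050 N·m.
ω = 10.3 rad/s, so P_max = T_max·ω = 2.065×10^5 W.

277 hp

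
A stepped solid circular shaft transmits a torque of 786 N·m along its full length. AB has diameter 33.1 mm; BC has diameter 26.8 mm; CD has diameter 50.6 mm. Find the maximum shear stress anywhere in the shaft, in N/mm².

208 N/mm²

Under the same torque, τ_max = 16T/(πd³) is largest where d is smallest — segment BC (d = 26.8 mm).
τ_max = 16·786.0/(π·(0.0268)³) = 2.080×10^8 Pa.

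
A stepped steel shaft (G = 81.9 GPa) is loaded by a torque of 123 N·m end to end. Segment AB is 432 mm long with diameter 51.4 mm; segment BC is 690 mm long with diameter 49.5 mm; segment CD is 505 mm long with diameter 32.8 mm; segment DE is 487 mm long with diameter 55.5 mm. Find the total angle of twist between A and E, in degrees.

0.582°

J_AB = π(0.0514)⁴/32 = 6.85×10^-7 m⁴; J_BC = π(0.0495)⁴/32 = 5.89×10^-7 m⁴; J_CD = π(0.0328)⁴/32 = 1.14×10^-7 m⁴; J_DE = π(0.0555)⁴/32 = 9.31×10^-7 m⁴.
θ = (T/G)·Σ L_i/J_i = (123.0/81.9×10⁹)·(0.432/6.85×10^-7 + 0.690/5.89×10^-7 + 0.505/1.14×10^-7 + 0.487/9.31×10^-7) = 0.01016 rad.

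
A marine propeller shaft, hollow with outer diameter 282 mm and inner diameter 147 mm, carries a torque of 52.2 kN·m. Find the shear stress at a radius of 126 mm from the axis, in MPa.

11.4 MPa

J = π(d_o⁴ − d_i⁴)/32 = π(0.282⁴ − 0.147⁴)/32 = 5.750×10^-4 m⁴.
Shear stress varies linearly with radius: τ = T·r/J = 52200 × 0.126 / 5.750×10^-4 = 1.144×10^7 Pa.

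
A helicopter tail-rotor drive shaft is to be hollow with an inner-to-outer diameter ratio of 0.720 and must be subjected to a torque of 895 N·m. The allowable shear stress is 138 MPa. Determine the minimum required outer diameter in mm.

For a hollow shaft with d_i/d_o = 0.720: τ_max = 16T/(π d_o³ (1−k⁴)), so d_o = [16T/(π τ_allow (1−k⁴))]^(1/3) = [16·895.0/(π·1.38×10^8·0.7313)]^(1/3) = 0.03561 m.

35.6 mm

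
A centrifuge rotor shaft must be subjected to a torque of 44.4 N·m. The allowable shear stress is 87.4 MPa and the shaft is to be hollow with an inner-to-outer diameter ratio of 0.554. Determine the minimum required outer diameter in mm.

For a hollow shaft with d_i/d_o = 0.554: τ_max = 16T/(π d_o³ (1−k⁴)), so d_o = [16T/(π τ_allow (1−k⁴))]^(1/3) = [16·44.40/(π·8.74×10^7·0.9058)]^(1/3) = 0.01419 m.

14.2 mm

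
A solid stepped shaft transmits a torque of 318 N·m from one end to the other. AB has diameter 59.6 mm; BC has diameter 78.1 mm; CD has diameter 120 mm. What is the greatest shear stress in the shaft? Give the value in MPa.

Under the same torque, τ_max = 16T/(πd³) is largest where d is smallest — segment AB (d = 59.6 mm).
τ_max = 16·318.0/(π·(0.0596)³) = 7.650×10^6 Pa.

7.65 MPa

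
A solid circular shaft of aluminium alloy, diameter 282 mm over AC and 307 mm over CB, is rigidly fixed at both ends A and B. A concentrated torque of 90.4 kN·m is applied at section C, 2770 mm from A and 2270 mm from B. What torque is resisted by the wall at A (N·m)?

Compatibility: T_A·a/J_AC = T_B·b/J_CB with T_A + T_B = T₀.
J_AC = 6.21×10^-4 m⁴, J_CB = 8.72×10^-4 m⁴, so T_A = T₀·(J_AC/a)/((J_AC/a)+(J_CB/b)) = 33310 N·m, T_B = 57090 N·m.

33300 N·m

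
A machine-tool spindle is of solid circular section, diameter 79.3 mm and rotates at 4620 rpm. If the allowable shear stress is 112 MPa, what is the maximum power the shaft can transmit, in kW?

J = πd⁴/32 = π(0.0793)⁴/32 = 3.882×10^-6 m⁴.
T_max = τ_allow·J/r = 1.12×10^8 × 3.882×10^-6 / 0.0396 = 10970 N·m.
ω = 2π·4620/60 = 483.8 rad/s, so P_max = T_max·ω = 5.306×10^6 W.

5310 kW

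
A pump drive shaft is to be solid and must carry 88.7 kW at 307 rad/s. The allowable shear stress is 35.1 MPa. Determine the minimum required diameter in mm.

ω = 307 rad/s, so T = P/ω = 88.7×10³ / 307.0 = 288.9 N·m.
For a solid shaft τ_max = 16T/(πd³), so d = (16T/(π τ_allow))^(1/3) = (16·288.9/(π·3.51×10^7))^(1/3) = 0.03474 m.

34.7 mm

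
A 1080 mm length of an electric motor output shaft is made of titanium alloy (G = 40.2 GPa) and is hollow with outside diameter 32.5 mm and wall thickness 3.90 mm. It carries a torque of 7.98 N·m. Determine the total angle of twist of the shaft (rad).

J = π(d_o⁴ − d_i⁴)/32 = π(0.0325⁴ − 0.0247⁴)/32 = 7.299×10^-8 m⁴.
θ = T·L/(G·J) = 7.980 × 1.08 / (40.2×10⁹ × 7.299×10^-8) = 2.937×10^-3 rad.

0.00294 rad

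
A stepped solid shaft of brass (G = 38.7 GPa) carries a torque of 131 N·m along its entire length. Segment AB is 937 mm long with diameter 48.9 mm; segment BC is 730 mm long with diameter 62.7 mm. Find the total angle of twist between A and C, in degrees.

0.417°

J_AB = π(0.0489)⁴/32 = 5.61×10^-7 m⁴; J_BC = π(0.0627)⁴/32 = 1.52×10^-6 m⁴.
θ = (T/G)·Σ L_i/J_i = (131.0/38.7×10⁹)·(0.937/5.61×10^-7 + 0.730/1.52×10^-6) = 7.279×10^-3 rad.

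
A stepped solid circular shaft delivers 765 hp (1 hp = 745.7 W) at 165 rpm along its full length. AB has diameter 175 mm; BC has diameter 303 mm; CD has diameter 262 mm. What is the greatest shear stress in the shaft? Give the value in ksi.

ω = 2π·165/60 = 17.28 rad/s, so T = P/ω = 765×745.7 / 17.28 = 33020 N·m.
Under the same torque, τ_max = 16T/(πd³) is largest where d is smallest — segment AB (d = 175 mm).
τ_max = 16·33020/(π·(0.175)³) = 3.137×10^7 Pa.

4.55 ksi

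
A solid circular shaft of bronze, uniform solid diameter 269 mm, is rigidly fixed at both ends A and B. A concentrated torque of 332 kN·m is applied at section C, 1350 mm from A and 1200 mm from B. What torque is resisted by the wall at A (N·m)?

With uniform GJ and both ends fixed, compatibility θ_AC = θ_CB gives T_A·a = T_B·b, together with T_A + T_B = T₀.
T_A = T₀·b/(a+b) = 332000·1200/2550 = 156200 N·m; T_B = 175800 N·m.

156000 N·m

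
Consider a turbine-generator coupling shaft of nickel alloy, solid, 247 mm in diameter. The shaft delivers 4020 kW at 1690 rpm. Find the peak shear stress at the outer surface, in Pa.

ω = 2π·1690/60 = 177.0 rad/s, so T = P/ω = 4020×10³ / 177.0 = 22710 N·m.
J = πd⁴/32 = π(0.247)⁴/32 = 3.654×10^-4 m⁴.
τ_max = T·r/J = 22710 × 0.123 / 3.654×10^-4 = 7.677×10^6 Pa.

7.68e6 Pa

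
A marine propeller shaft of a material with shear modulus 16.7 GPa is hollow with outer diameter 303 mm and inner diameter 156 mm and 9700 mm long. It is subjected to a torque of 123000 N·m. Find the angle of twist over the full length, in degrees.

5.32°

J = π(d_o⁴ − d_i⁴)/32 = π(0.303⁴ − 0.156⁴)/32 = 7.694×10^-4 m⁴.
θ = T·L/(G·J) = 123000 × 9.70 / (16.7×10⁹ × 7.694×10^-4) = 0.09286 rad.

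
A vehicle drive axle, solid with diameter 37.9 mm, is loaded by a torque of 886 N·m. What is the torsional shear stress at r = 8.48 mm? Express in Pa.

J = πd⁴/32 = π(0.0379)⁴/32 = 2.026×10^-7 m⁴.
Shear stress varies linearly with radius: τ = T·r/J = 886.0 × 0.00848 / 2.026×10^-7 = 3.709×10^7 Pa.

3.71e7 Pa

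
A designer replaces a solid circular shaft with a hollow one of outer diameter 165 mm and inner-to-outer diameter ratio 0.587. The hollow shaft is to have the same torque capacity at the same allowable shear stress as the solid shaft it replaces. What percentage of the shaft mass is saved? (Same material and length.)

28.7 %

Equal τ_max and T ⇒ the solid shaft needs d_s³ = d_o³(1−k⁴), so d_s = 165·(1−0.587⁴)^(1/3) = 158.2 mm.
Area ratio A_h/A_s = d_o²(1−k²)/d_s² = (1−k²)/(1−k⁴)^(2/3) = 0.7131.
Mass saving = 1 − 0.7131 = 28.7 %.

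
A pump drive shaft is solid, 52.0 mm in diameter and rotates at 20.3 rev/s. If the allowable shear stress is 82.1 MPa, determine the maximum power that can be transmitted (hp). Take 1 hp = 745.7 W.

J = πd⁴/32 = π(0.0520)⁴/32 = 7.178×10^-7 m⁴.
T_max = τ_allow·J/r = 8.21×10^7 × 7.178×10^-7 / 0.0260 = 2267 N·m.
ω = 2π·20.3 = 127.5 rad/s, so P_max = T_max·ω = 2.891×10^5 W.

388 hp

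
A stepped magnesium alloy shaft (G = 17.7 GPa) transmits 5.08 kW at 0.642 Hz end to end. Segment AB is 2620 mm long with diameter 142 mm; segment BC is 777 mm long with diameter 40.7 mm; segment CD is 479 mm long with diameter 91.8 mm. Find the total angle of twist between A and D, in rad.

ω = 2π·0.642 = 4.034 rad/s, so T = P/ω = 5.08×10³ / 4.034 = 1259 N·m.
J_AB = π(0.142)⁴/32 = 3.99×10^-5 m⁴; J_BC = π(0.0407)⁴/32 = 2.69×10^-7 m⁴; J_CD = π(0.0918)⁴/32 = 6.97×10^-6 m⁴.
θ = (T/G)·Σ L_i/J_i = (1259/17.7×10⁹)·(2.62/3.99×10^-5 + 0.777/2.69×10^-7 + 0.479/6.97×10^-6) = 0.2148 rad.

0.215 rad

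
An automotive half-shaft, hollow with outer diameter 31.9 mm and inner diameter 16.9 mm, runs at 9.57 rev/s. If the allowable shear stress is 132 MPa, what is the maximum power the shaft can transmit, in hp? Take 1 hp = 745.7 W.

62.5 hp

J = π(d_o⁴ − d_i⁴)/32 = π(0.0319⁴ − 0.0169⁴)/32 = 9.365×10^-8 m⁴.
T_max = τ_allow·J/r = 1.32×10^8 × 9.365×10^-8 / 0.0159 = 775.1 N·m.
ω = 2π·9.57 = 60.13 rad/s, so P_max = T_max·ω = 4.661×10^4 W.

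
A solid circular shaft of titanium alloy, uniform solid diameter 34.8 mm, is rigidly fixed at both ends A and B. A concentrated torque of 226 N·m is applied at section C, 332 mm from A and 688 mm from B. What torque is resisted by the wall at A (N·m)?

152 N·m

With uniform GJ and both ends fixed, compatibility θ_AC = θ_CB gives T_A·a = T_B·b, together with T_A + T_B = T₀.
T_A = T₀·b/(a+b) = 226.0·688/1020 = 152.4 N·m; T_B = 73.56 N·m.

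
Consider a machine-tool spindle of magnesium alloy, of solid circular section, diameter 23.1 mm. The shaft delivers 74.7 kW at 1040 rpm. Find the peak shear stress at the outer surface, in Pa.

ω = 2π·1040/60 = 108.9 rad/s, so T = P/ω = 74.7×10³ / 108.9 = 685.9 N·m.
J = πd⁴/32 = π(0.0231)⁴/32 = 2.795×10^-8 m⁴.
τ_max = T·r/J = 685.9 × 0.0116 / 2.795×10^-8 = 2.834×10^8 Pa.

2.83e8 Pa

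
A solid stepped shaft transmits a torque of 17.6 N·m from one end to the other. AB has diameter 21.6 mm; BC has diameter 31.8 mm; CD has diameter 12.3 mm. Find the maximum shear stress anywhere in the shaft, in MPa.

Under the same torque, τ_max = 16T/(πd³) is largest where d is smallest — segment CD (d = 12.3 mm).
τ_max = 16·17.60/(π·(0.0123)³) = 4.817×10^7 Pa.

48.2 MPa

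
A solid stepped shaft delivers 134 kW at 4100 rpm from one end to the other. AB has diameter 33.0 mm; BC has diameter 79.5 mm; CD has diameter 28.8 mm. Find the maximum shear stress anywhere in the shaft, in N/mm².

66.5 N/mm²

ω = 2π·4100/60 = 429.4 rad/s, so T = P/ω = 134×10³ / 429.4 = 312.1 N·m.
Under the same torque, τ_max = 16T/(πd³) is largest where d is smallest — segment CD (d = 28.8 mm).
τ_max = 16·312.1/(π·(0.0288)³) = 6.654×10^7 Pa.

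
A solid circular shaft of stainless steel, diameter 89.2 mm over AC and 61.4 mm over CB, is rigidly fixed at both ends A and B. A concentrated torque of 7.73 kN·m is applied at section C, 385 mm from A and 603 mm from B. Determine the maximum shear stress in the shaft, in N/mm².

Compatibility: T_A·a/J_AC = T_B·b/J_CB with T_A + T_B = T₀.
J_AC = 6.22×10^-6 m⁴, J_CB = 1.40×10^-6 m⁴, so T_A = T₀·(J_AC/a)/((J_AC/a)+(J_CB/b)) = 6761 N·m, T_B = 969.1 N·m.
τ in each portion: τ_AC = 4.85×10^7 Pa, τ_CB = 2.13×10^7 Pa; maximum is in AC.
τ_max = T_AC·r/J = 6761·0.0446/6.22×10^-6 = 4.852×10^7 Pa.

48.5 N/mm²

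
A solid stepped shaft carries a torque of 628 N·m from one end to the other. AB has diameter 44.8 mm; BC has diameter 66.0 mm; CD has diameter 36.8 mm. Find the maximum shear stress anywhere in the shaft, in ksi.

9.31 ksi

Under the same torque, τ_max = 16T/(πd³) is largest where d is smallest — segment CD (d = 36.8 mm).
τ_max = 16·628.0/(π·(0.0368)³) = 6.418×10^7 Pa.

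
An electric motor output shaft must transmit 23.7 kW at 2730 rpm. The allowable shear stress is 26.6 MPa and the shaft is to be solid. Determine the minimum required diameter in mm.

25.1 mm

ω = 2π·2730/60 = 285.9 rad/s, so T = P/ω = 23.7×10³ / 285.9 = 82.90 N·m.
For a solid shaft τ_max = 16T/(πd³), so d = (16T/(π τ_allow))^(1/3) = (16·82.90/(π·2.66×10^7))^(1/3) = 0.02513 m.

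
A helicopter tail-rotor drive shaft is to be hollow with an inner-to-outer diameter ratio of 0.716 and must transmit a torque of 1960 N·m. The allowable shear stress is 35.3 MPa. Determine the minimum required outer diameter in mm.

For a hollow shaft with d_i/d_o = 0.716: τ_max = 16T/(π d_o³ (1−k⁴)), so d_o = [16T/(π τ_allow (1−k⁴))]^(1/3) = [16·1960/(π·3.53×10^7·0.7372)]^(1/3) = 0.07266 m.

72.7 mm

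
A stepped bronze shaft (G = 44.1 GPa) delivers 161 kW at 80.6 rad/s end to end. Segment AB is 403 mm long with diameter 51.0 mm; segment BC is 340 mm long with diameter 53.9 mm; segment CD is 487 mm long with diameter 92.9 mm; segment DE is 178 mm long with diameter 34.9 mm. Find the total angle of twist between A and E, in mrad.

ω = 80.6 rad/s, so T = P/ω = 161×10³ / 80.60 = 1998 N·m.
J_AB = π(0.0510)⁴/32 = 6.64×10^-7 m⁴; J_BC = π(0.0539)⁴/32 = 8.29×10^-7 m⁴; J_CD = π(0.0929)⁴/32 = 7.31×10^-6 m⁴; J_DE = π(0.0349)⁴/32 = 1.46×10^-7 m⁴.
θ = (T/G)·Σ L_i/J_i = (1998/44.1×10⁹)·(0.403/6.64×10^-7 + 0.340/8.29×10^-7 + 0.487/7.31×10^-6 + 0.178/1.46×10^-7) = 0.1044 rad.

104 mrad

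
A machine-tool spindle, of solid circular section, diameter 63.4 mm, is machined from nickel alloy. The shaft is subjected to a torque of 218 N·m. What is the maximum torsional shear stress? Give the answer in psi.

632 psi

J = πd⁴/32 = π(0.0634)⁴/32 = 1.586×10^-6 m⁴.
τ_max = T·r/J = 218.0 × 0.0317 / 1.586×10^-6 = 4.357×10^6 Pa.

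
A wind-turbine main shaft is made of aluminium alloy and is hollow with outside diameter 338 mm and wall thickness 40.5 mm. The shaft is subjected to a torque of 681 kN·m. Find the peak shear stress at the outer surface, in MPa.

135 MPa

J = π(d_o⁴ − d_i⁴)/32 = π(0.338⁴ − 0.257⁴)/32 = 8.531×10^-4 m⁴.
τ_max = T·r/J = 681000 × 0.169 / 8.531×10^-4 = 1.349×10^8 Pa.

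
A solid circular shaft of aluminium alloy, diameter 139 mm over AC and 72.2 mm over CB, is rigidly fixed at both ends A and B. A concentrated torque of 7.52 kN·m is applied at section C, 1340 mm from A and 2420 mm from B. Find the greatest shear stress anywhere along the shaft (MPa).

13.7 MPa

Compatibility: T_A·a/J_AC = T_B·b/J_CB with T_A + T_B = T₀.
J_AC = 3.66×10^-5 m⁴, J_CB = 2.67×10^-6 m⁴, so T_A = T₀·(J_AC/a)/((J_AC/a)+(J_CB/b)) = 7229 N·m, T_B = 291.4 N·m.
τ in each portion: τ_AC = 1.37×10^7 Pa, τ_CB = 3.94×10^6 Pa; maximum is in AC.
τ_max = T_AC·r/J = 7229·0.0695/3.66×10^-5 = 1.371×10^7 Pa.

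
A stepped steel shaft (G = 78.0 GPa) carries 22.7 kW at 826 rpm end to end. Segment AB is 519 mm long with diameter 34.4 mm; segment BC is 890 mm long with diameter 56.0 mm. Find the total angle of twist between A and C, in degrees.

0.905°

ω = 2π·826/60 = 86.50 rad/s, so T = P/ω = 22.7×10³ / 86.50 = 262.4 N·m.
J_AB = π(0.0344)⁴/32 = 1.37×10^-7 m⁴; J_BC = π(0.0560)⁴/32 = 9.65×10^-7 m⁴.
θ = (T/G)·Σ L_i/J_i = (262.4/78.0×10⁹)·(0.519/1.37×10^-7 + 0.890/9.65×10^-7) = 0.01580 rad.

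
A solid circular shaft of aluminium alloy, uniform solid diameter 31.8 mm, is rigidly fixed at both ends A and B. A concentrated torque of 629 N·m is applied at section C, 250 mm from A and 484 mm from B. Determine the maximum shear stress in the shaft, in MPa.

65.7 MPa

With uniform GJ and both ends fixed, compatibility θ_AC = θ_CB gives T_A·a = T_B·b, together with T_A + T_B = T₀.
T_A = T₀·b/(a+b) = 629.0·484/734.0 = 414.8 N·m; T_B = 214.2 N·m.
τ in each portion: τ_AC = 6.57×10^7 Pa, τ_CB = 3.39×10^7 Pa; maximum is in AC.
τ_max = T_AC·r/J = 414.8·0.0159/1.00×10^-7 = 6.569×10^7 Pa.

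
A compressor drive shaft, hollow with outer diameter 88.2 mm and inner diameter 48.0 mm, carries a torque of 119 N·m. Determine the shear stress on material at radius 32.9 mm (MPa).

0.722 MPa

J = π(d_o⁴ − d_i⁴)/32 = π(0.0882⁴ − 0.0480⁴)/32 = 5.420×10^-6 m⁴.
Shear stress varies linearly with radius: τ = T·r/J = 119.0 × 0.0329 / 5.420×10^-6 = 7.223×10^5 Pa.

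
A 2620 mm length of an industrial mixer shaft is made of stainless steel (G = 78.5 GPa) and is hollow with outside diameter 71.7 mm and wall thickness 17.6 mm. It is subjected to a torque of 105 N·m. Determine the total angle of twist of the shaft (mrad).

J = π(d_o⁴ − d_i⁴)/32 = π(0.0717⁴ − 0.0365⁴)/32 = 2.420×10^-6 m⁴.
θ = T·L/(G·J) = 105.0 × 2.62 / (78.5×10⁹ × 2.420×10^-6) = 1.448×10^-3 rad.

1.45 mrad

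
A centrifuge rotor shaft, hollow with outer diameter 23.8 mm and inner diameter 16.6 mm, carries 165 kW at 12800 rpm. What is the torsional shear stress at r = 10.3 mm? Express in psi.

7650 psi

ω = 2π·12800/60 = 1340 rad/s, so T = P/ω = 165×10³ / 1340 = 123.1 N·m.
J = π(d_o⁴ − d_i⁴)/32 = π(0.0238⁴ − 0.0166⁴)/32 = 2.405×10^-8 m⁴.
Shear stress varies linearly with radius: τ = T·r/J = 123.1 × 0.0103 / 2.405×10^-8 = 5.273×10^7 Pa.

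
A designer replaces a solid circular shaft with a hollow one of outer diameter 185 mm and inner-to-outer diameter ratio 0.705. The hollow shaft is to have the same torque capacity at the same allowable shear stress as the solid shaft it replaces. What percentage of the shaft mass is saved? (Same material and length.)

Equal τ_max and T ⇒ the solid shaft needs d_s³ = d_o³(1−k⁴), so d_s = 185·(1−0.705⁴)^(1/3) = 168.3 mm.
Area ratio A_h/A_s = d_o²(1−k²)/d_s² = (1−k²)/(1−k⁴)^(2/3) = 0.6077.
Mass saving = 1 − 0.6077 = 39.2 %.

39.2 %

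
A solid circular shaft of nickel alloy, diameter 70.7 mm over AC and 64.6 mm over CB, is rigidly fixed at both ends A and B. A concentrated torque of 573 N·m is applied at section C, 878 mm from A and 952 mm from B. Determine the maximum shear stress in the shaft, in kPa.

Compatibility: T_A·a/J_AC = T_B·b/J_CB with T_A + T_B = T₀.
J_AC = 2.45×10^-6 m⁴, J_CB = 1.71×10^-6 m⁴, so T_A = T₀·(J_AC/a)/((J_AC/a)+(J_CB/b)) = 348.8 N·m, T_B = 224.2 N·m.
τ in each portion: τ_AC = 5.03×10^6 Pa, τ_CB = 4.24×10^6 Pa; maximum is in AC.
τ_max = T_AC·r/J = 348.8·0.0353/2.45×10^-6 = 5.027×10^6 Pa.

5030 kPa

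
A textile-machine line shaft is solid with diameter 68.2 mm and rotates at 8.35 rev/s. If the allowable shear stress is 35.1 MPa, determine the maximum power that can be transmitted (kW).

115 kW

J = πd⁴/32 = π(0.0682)⁴/32 = 2.124×10^-6 m⁴.
T_max = τ_allow·J/r = 3.51×10^7 × 2.124×10^-6 / 0.0341 = 2186 N·m.
ω = 2π·8.35 = 52.46 rad/s, so P_max = T_max·ω = 1.147×10^5 W.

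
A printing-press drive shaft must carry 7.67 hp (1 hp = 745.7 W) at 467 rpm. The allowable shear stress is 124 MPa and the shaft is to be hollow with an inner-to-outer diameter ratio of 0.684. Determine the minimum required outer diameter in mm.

ω = 2π·467/60 = 48.90 rad/s, so T = P/ω = 7.67×745.7 / 48.90 = 117.0 N·m.
For a hollow shaft with d_i/d_o = 0.684: τ_max = 16T/(π d_o³ (1−k⁴)), so d_o = [16T/(π τ_allow (1−k⁴))]^(1/3) = [16·117.0/(π·1.24×10^8·0.7811)]^(1/3) = 0.01832 m.

18.3 mm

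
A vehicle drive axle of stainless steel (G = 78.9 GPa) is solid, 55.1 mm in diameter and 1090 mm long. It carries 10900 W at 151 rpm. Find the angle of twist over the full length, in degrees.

0.603°

ω = 2π·151/60 = 15.81 rad/s, so T = P/ω = 10900 / 15.81 = 689.3 N·m.
J = πd⁴/32 = π(0.0551)⁴/32 = 9.049×10^-7 m⁴.
θ = T·L/(G·J) = 689.3 × 1.09 / (78.9×10⁹ × 9.049×10^-7) = 0.01052 rad.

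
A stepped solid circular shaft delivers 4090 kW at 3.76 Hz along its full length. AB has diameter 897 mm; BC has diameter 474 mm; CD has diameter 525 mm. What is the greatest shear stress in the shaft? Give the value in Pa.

8.28e6 Pa

ω = 2π·3.76 = 23.62 rad/s, so T = P/ω = 4090×10³ / 23.62 = 173100 N·m.
Under the same torque, τ_max = 16T/(πd³) is largest where d is smallest — segment BC (d = 474 mm).
τ_max = 16·173100/(π·(0.474)³) = 8.279×10^6 Pa.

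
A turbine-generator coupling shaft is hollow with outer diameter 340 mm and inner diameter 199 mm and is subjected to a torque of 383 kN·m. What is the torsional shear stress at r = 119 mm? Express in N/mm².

J = π(d_o⁴ − d_i⁴)/32 = π(0.340⁴ − 0.199⁴)/32 = 1.158×10^-3 m⁴.
Shear stress varies linearly with radius: τ = T·r/J = 383000 × 0.119 / 1.158×10^-3 = 3.936×10^7 Pa.

39.4 N/mm²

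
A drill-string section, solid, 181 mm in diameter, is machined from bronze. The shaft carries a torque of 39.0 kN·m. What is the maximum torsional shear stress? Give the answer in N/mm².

J = πd⁴/32 = π(0.181)⁴/32 = 1.054×10^-4 m⁴.
τ_max = T·r/J = 39000 × 0.0905 / 1.054×10^-4 = 3.350×10^7 Pa.

33.5 N/mm²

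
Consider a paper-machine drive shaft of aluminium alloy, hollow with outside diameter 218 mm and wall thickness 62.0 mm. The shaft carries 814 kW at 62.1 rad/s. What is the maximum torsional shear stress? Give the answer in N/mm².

ω = 62.1 rad/s, so T = P/ω = 814×10³ / 62.10 = 13110 N·m.
J = π(d_o⁴ − d_i⁴)/32 = π(0.218⁴ − 0.0940⁴)/32 = 2.141×10^-4 m⁴.
τ_max = T·r/J = 13110 × 0.109 / 2.141×10^-4 = 6.674×10^6 Pa.

6.67 N/mm²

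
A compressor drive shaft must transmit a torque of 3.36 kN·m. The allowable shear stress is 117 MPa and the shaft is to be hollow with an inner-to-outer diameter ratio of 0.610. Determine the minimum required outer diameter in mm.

For a hollow shaft with d_i/d_o = 0.610: τ_max = 16T/(π d_o³ (1−k⁴)), so d_o = [16T/(π τ_allow (1−k⁴))]^(1/3) = [16·3360/(π·1.17×10^8·0.8615)]^(1/3) = 0.05537 m.

55.4 mm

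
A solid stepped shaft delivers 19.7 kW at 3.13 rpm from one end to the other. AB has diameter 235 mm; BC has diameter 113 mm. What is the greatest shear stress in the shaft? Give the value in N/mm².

ω = 2π·3.13/60 = 0.3278 rad/s, so T = P/ω = 19.7×10³ / 0.3278 = 60100 N·m.
Under the same torque, τ_max = 16T/(πd³) is largest where d is smallest — segment BC (d = 113 mm).
τ_max = 16·60100/(π·(0.113)³) = 2.121×10^8 Pa.

212 N/mm²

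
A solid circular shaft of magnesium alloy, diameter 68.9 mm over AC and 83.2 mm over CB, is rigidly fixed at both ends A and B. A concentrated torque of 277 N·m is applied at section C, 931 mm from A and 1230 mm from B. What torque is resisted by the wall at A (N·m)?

106 N·m

Compatibility: T_A·a/J_AC = T_B·b/J_CB with T_A + T_B = T₀.
J_AC = 2.21×10^-6 m⁴, J_CB = 4.70×10^-6 m⁴, so T_A = T₀·(J_AC/a)/((J_AC/a)+(J_CB/b)) = 106.2 N·m, T_B = 170.8 N·m.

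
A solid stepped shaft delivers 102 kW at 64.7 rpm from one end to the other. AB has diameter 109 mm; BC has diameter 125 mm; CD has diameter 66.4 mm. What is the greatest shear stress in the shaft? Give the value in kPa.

ω = 2π·64.7/60 = 6.775 rad/s, so T = P/ω = 102×10³ / 6.775 = 15050 N·m.
Under the same torque, τ_max = 16T/(πd³) is largest where d is smallest — segment CD (d = 66.4 mm).
τ_max = 16·15050/(π·(0.0664)³) = 2.619×10^8 Pa.

262000 kPa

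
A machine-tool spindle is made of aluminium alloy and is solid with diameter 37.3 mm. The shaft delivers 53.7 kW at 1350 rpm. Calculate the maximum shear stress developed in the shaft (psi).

ω = 2π·1350/60 = 141.4 rad/s, so T = P/ω = 53.7×10³ / 141.4 = 379.8 N·m.
J = πd⁴/32 = π(0.0373)⁴/32 = 1.900×10^-7 m⁴.
τ_max = T·r/J = 379.8 × 0.0186 / 1.900×10^-7 = 3.728×10^7 Pa.

5410 psi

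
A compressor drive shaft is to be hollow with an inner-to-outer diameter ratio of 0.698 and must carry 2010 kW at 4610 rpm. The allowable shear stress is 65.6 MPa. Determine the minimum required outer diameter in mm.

ω = 2π·4610/60 = 482.8 rad/s, so T = P/ω = 2010×10³ / 482.8 = 4164 N·m.
For a hollow shaft with d_i/d_o = 0.698: τ_max = 16T/(π d_o³ (1−k⁴)), so d_o = [16T/(π τ_allow (1−k⁴))]^(1/3) = [16·4164/(π·6.56×10^7·0.7626)]^(1/3) = 0.07512 m.

75.1 mm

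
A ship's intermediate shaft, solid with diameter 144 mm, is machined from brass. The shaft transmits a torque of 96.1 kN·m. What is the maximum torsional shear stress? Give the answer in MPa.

J = πd⁴/32 = π(0.144)⁴/32 = 4.221×10^-5 m⁴.
τ_max = T·r/J = 96100 × 0.0720 / 4.221×10^-5 = 1.639×10^8 Pa.

164 MPa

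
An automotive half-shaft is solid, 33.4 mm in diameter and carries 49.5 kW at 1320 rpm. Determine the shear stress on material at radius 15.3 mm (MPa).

ω = 2π·1320/60 = 138.2 rad/s, so T = P/ω = 49.5×10³ / 138.2 = 358.1 N·m.
J = πd⁴/32 = π(0.0334)⁴/32 = 1.222×10^-7 m⁴.
Shear stress varies linearly with radius: τ = T·r/J = 358.1 × 0.0153 / 1.222×10^-7 = 4.484×10^7 Pa.

44.8 MPa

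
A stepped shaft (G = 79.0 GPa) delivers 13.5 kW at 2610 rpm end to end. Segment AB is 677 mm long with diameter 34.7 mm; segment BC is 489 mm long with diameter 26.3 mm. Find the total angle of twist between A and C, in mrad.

9.48 mrad

ω = 2π·2610/60 = 273.3 rad/s, so T = P/ω = 13.5×10³ / 273.3 = 49.39 N·m.
J_AB = π(0.0347)⁴/32 = 1.42×10^-7 m⁴; J_BC = π(0.0263)⁴/32 = 4.70×10^-8 m⁴.
θ = (T/G)·Σ L_i/J_i = (49.39/79.0×10⁹)·(0.677/1.42×10^-7 + 0.489/4.70×10^-8) = 9.483×10^-3 rad.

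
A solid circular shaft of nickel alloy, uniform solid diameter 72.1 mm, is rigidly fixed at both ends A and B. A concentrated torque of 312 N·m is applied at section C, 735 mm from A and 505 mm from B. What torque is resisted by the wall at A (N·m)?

With uniform GJ and both ends fixed, compatibility θ_AC = θ_CB gives T_A·a = T_B·b, together with T_A + T_B = T₀.
T_A = T₀·b/(a+b) = 312.0·505/1240 = 127.1 N·m; T_B = 184.9 N·m.

127 N·m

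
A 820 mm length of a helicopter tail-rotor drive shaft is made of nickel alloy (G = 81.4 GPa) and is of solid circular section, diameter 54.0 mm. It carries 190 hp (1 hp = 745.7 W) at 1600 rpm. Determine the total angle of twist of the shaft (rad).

ω = 2π·1600/60 = 167.6 rad/s, so T = P/ω = 190×745.7 / 167.6 = 845.6 N·m.
J = πd⁴/32 = π(0.0540)⁴/32 = 8.348×10^-7 m⁴.
θ = T·L/(G·J) = 845.6 × 0.820 / (81.4×10⁹ × 8.348×10^-7) = 0.01020 rad.

0.0102 rad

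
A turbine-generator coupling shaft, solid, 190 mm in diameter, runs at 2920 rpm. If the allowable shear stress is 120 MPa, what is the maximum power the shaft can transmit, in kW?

J = πd⁴/32 = π(0.190)⁴/32 = 1.279×10^-4 m⁴.
T_max = τ_allow·J/r = 1.20×10^8 × 1.279×10^-4 / 0.0950 = 161600 N·m.
ω = 2π·2920/60 = 305.8 rad/s, so P_max = T_max·ω = 4.942×10^7 W.

49400 kW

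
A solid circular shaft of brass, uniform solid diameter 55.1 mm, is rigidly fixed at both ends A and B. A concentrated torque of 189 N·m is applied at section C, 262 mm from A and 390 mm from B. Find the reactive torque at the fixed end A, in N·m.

With uniform GJ and both ends fixed, compatibility θ_AC = θ_CB gives T_A·a = T_B·b, together with T_A + T_B = T₀.
T_A = T₀·b/(a+b) = 189.0·390/652.0 = 113.1 N·m; T_B = 75.95 N·m.

113 N·m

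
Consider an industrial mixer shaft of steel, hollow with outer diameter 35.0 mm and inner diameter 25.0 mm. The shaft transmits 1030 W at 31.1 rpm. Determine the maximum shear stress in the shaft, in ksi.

ω = 2π·31.1/60 = 3.257 rad/s, so T = P/ω = 1030 / 3.257 = 316.3 N·m.
J = π(d_o⁴ − d_i⁴)/32 = π(0.0350⁴ − 0.0250⁴)/32 = 1.090×10^-7 m⁴.
τ_max = T·r/J = 316.3 × 0.0175 / 1.090×10^-7 = 5.079×10^7 Pa.

7.37 ksi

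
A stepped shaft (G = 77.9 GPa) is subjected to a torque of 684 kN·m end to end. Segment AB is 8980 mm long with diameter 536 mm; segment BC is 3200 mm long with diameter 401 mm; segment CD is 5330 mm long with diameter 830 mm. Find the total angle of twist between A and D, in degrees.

J_AB = π(0.536)⁴/32 = 8.10×10^-3 m⁴; J_BC = π(0.401)⁴/32 = 2.54×10^-3 m⁴; J_CD = π(0.830)⁴/32 = 0.0466 m⁴.
θ = (T/G)·Σ L_i/J_i = (684000/77.9×10⁹)·(8.98/8.10×10^-3 + 3.20/2.54×10^-3 + 5.33/0.0466) = 0.02180 rad.

1.25°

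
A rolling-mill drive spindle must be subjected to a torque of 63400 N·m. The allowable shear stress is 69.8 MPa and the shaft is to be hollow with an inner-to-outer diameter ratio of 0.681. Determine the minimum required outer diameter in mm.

For a hollow shaft with d_i/d_o = 0.681: τ_max = 16T/(π d_o³ (1−k⁴)), so d_o = [16T/(π τ_allow (1−k⁴))]^(1/3) = [16·63400/(π·6.98×10^7·0.7849)]^(1/3) = 0.1806 m.

181 mm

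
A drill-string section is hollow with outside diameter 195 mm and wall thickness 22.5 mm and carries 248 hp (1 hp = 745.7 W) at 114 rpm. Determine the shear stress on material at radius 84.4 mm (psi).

ω = 2π·114/60 = 11.94 rad/s, so T = P/ω = 248×745.7 / 11.94 = 15490 N·m.
J = π(d_o⁴ − d_i⁴)/32 = π(0.195⁴ − 0.150⁴)/32 = 9.225×10^-5 m⁴.
Shear stress varies linearly with radius: τ = T·r/J = 15490 × 0.0844 / 9.225×10^-5 = 1.417×10^7 Pa.

2060 psi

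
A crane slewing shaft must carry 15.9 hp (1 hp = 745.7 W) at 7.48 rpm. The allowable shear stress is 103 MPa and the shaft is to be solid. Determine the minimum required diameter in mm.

ω = 2π·7.48/60 = 0.7833 rad/s, so T = P/ω = 15.9×745.7 / 0.7833 = 15140 N·m.
For a solid shaft τ_max = 16T/(πd³), so d = (16T/(π τ_allow))^(1/3) = (16·15140/(π·1.03×10^8))^(1/3) = 0.09079 m.

90.8 mm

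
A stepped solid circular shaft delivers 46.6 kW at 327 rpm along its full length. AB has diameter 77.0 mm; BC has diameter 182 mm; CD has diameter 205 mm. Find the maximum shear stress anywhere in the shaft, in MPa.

15.2 MPa

ω = 2π·327/60 = 34.24 rad/s, so T = P/ω = 46.6×10³ / 34.24 = 1361 N·m.
Under the same torque, τ_max = 16T/(πd³) is largest where d is smallest — segment AB (d = 77.0 mm).
τ_max = 16·1361/(π·(0.0770)³) = 1.518×10^7 Pa.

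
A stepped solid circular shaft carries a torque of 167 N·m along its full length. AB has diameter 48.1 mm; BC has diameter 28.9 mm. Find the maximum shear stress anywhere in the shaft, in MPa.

35.2 MPa

Under the same torque, τ_max = 16T/(πd³) is largest where d is smallest — segment BC (d = 28.9 mm).
τ_max = 16·167.0/(π·(0.0289)³) = 3.524×10^7 Pa.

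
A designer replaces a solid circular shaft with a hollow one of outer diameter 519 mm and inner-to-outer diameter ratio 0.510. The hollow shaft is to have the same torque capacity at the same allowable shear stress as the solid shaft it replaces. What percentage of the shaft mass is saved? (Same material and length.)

22.5 %

Equal τ_max and T ⇒ the solid shaft needs d_s³ = d_o³(1−k⁴), so d_s = 519·(1−0.510⁴)^(1/3) = 507.0 mm.
Area ratio A_h/A_s = d_o²(1−k²)/d_s² = (1−k²)/(1−k⁴)^(2/3) = 0.7753.
Mass saving = 1 − 0.7753 = 22.5 %.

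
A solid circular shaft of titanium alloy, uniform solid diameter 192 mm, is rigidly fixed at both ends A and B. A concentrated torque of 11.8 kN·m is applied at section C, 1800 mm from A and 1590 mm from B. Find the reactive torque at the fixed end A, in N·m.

With uniform GJ and both ends fixed, compatibility θ_AC = θ_CB gives T_A·a = T_B·b, together with T_A + T_B = T₀.
T_A = T₀·b/(a+b) = 11800·1590/3390 = 5535 N·m; T_B = 6265 N·m.

5530 N·m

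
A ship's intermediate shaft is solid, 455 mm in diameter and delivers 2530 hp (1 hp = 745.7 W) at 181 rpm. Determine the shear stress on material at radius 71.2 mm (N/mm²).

ω = 2π·181/60 = 18.95 rad/s, so T = P/ω = 2530×745.7 / 18.95 = 99540 N·m.
J = πd⁴/32 = π(0.455)⁴/32 = 4.208×10^-3 m⁴.
Shear stress varies linearly with radius: τ = T·r/J = 99540 × 0.0712 / 4.208×10^-3 = 1.684×10^6 Pa.

1.68 N/mm²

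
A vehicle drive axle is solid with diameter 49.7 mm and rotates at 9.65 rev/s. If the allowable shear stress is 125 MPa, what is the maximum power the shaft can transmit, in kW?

183 kW

J = πd⁴/32 = π(0.0497)⁴/32 = 5.990×10^-7 m⁴.
T_max = τ_allow·J/r = 1.25×10^8 × 5.990×10^-7 / 0.0249 = 3013 N·m.
ω = 2π·9.65 = 60.63 rad/s, so P_max = T_max·ω = 1.827×10^5 W.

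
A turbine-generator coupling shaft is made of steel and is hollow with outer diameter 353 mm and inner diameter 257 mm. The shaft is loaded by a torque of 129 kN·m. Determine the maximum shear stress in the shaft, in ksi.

3.01 ksi

J = π(d_o⁴ − d_i⁴)/32 = π(0.353⁴ − 0.257⁴)/32 = 1.096×10^-3 m⁴.
τ_max = T·r/J = 129000 × 0.176 / 1.096×10^-3 = 2.077×10^7 Pa.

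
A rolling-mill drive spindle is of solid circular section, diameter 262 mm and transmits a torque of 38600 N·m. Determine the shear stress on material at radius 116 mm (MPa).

9.68 MPa

J = πd⁴/32 = π(0.262)⁴/32 = 4.626×10^-4 m⁴.
Shear stress varies linearly with radius: τ = T·r/J = 38600 × 0.116 / 4.626×10^-4 = 9.679×10^6 Pa.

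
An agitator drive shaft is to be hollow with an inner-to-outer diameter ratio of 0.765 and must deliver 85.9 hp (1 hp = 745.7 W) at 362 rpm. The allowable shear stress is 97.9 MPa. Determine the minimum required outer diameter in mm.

51.1 mm

ω = 2π·362/60 = 37.91 rad/s, so T = P/ω = 85.9×745.7 / 37.91 = 1690 N·m.
For a hollow shaft with d_i/d_o = 0.765: τ_max = 16T/(π d_o³ (1−k⁴)), so d_o = [16T/(π τ_allow (1−k⁴))]^(1/3) = [16·1690/(π·9.79×10^7·0.6575)]^(1/3) = 0.05113 m.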